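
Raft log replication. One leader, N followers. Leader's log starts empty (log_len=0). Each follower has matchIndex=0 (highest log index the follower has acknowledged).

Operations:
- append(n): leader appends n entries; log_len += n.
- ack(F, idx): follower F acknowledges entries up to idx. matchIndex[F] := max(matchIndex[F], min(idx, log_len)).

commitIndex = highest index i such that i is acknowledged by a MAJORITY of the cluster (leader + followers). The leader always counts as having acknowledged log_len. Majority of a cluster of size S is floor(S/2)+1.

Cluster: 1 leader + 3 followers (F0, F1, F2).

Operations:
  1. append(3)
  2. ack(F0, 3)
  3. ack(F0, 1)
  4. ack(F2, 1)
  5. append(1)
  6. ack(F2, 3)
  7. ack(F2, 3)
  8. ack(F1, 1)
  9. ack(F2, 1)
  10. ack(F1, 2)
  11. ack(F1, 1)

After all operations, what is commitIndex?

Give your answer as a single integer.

Answer: 3

Derivation:
Op 1: append 3 -> log_len=3
Op 2: F0 acks idx 3 -> match: F0=3 F1=0 F2=0; commitIndex=0
Op 3: F0 acks idx 1 -> match: F0=3 F1=0 F2=0; commitIndex=0
Op 4: F2 acks idx 1 -> match: F0=3 F1=0 F2=1; commitIndex=1
Op 5: append 1 -> log_len=4
Op 6: F2 acks idx 3 -> match: F0=3 F1=0 F2=3; commitIndex=3
Op 7: F2 acks idx 3 -> match: F0=3 F1=0 F2=3; commitIndex=3
Op 8: F1 acks idx 1 -> match: F0=3 F1=1 F2=3; commitIndex=3
Op 9: F2 acks idx 1 -> match: F0=3 F1=1 F2=3; commitIndex=3
Op 10: F1 acks idx 2 -> match: F0=3 F1=2 F2=3; commitIndex=3
Op 11: F1 acks idx 1 -> match: F0=3 F1=2 F2=3; commitIndex=3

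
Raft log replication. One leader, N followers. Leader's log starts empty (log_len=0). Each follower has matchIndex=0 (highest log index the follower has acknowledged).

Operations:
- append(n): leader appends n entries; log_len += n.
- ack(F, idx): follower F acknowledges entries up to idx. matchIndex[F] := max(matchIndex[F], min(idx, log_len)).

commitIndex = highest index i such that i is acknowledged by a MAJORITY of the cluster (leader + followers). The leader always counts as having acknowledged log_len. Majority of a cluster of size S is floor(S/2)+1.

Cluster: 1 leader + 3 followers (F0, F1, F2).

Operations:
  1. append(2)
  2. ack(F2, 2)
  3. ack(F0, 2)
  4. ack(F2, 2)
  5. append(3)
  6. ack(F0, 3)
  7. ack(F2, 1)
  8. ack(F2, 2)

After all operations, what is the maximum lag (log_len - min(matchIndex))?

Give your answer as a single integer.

Op 1: append 2 -> log_len=2
Op 2: F2 acks idx 2 -> match: F0=0 F1=0 F2=2; commitIndex=0
Op 3: F0 acks idx 2 -> match: F0=2 F1=0 F2=2; commitIndex=2
Op 4: F2 acks idx 2 -> match: F0=2 F1=0 F2=2; commitIndex=2
Op 5: append 3 -> log_len=5
Op 6: F0 acks idx 3 -> match: F0=3 F1=0 F2=2; commitIndex=2
Op 7: F2 acks idx 1 -> match: F0=3 F1=0 F2=2; commitIndex=2
Op 8: F2 acks idx 2 -> match: F0=3 F1=0 F2=2; commitIndex=2

Answer: 5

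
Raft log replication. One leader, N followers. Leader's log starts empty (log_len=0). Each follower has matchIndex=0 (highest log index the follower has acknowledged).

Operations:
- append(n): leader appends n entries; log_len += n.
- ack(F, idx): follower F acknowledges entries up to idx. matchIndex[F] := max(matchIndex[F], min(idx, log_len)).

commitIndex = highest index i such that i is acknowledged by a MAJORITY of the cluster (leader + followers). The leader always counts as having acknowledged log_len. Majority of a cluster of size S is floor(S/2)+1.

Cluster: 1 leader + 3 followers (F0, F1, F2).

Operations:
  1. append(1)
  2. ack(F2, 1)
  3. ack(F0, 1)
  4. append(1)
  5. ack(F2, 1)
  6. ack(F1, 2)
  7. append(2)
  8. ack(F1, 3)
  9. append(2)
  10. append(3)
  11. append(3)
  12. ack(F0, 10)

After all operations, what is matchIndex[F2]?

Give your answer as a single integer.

Op 1: append 1 -> log_len=1
Op 2: F2 acks idx 1 -> match: F0=0 F1=0 F2=1; commitIndex=0
Op 3: F0 acks idx 1 -> match: F0=1 F1=0 F2=1; commitIndex=1
Op 4: append 1 -> log_len=2
Op 5: F2 acks idx 1 -> match: F0=1 F1=0 F2=1; commitIndex=1
Op 6: F1 acks idx 2 -> match: F0=1 F1=2 F2=1; commitIndex=1
Op 7: append 2 -> log_len=4
Op 8: F1 acks idx 3 -> match: F0=1 F1=3 F2=1; commitIndex=1
Op 9: append 2 -> log_len=6
Op 10: append 3 -> log_len=9
Op 11: append 3 -> log_len=12
Op 12: F0 acks idx 10 -> match: F0=10 F1=3 F2=1; commitIndex=3

Answer: 1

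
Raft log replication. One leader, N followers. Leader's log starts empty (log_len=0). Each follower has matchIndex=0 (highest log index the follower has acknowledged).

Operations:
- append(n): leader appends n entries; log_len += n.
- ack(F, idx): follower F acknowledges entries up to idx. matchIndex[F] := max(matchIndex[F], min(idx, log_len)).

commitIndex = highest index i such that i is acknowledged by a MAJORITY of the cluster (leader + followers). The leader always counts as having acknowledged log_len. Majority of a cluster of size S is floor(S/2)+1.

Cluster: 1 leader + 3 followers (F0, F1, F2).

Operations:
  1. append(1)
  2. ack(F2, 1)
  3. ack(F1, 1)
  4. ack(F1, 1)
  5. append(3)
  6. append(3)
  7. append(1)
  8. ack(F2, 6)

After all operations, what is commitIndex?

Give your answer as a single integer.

Op 1: append 1 -> log_len=1
Op 2: F2 acks idx 1 -> match: F0=0 F1=0 F2=1; commitIndex=0
Op 3: F1 acks idx 1 -> match: F0=0 F1=1 F2=1; commitIndex=1
Op 4: F1 acks idx 1 -> match: F0=0 F1=1 F2=1; commitIndex=1
Op 5: append 3 -> log_len=4
Op 6: append 3 -> log_len=7
Op 7: append 1 -> log_len=8
Op 8: F2 acks idx 6 -> match: F0=0 F1=1 F2=6; commitIndex=1

Answer: 1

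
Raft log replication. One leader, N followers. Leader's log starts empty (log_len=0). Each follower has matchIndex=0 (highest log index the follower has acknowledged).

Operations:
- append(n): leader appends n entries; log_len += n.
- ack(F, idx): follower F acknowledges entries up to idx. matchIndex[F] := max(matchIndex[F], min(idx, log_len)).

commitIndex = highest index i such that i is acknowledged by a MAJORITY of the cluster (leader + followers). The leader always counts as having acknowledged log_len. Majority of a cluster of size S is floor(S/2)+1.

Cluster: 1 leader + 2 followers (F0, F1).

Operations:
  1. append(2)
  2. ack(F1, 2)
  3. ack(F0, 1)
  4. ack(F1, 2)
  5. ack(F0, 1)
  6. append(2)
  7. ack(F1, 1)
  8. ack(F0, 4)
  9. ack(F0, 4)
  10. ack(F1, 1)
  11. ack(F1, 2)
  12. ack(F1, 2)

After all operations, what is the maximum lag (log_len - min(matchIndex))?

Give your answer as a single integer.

Op 1: append 2 -> log_len=2
Op 2: F1 acks idx 2 -> match: F0=0 F1=2; commitIndex=2
Op 3: F0 acks idx 1 -> match: F0=1 F1=2; commitIndex=2
Op 4: F1 acks idx 2 -> match: F0=1 F1=2; commitIndex=2
Op 5: F0 acks idx 1 -> match: F0=1 F1=2; commitIndex=2
Op 6: append 2 -> log_len=4
Op 7: F1 acks idx 1 -> match: F0=1 F1=2; commitIndex=2
Op 8: F0 acks idx 4 -> match: F0=4 F1=2; commitIndex=4
Op 9: F0 acks idx 4 -> match: F0=4 F1=2; commitIndex=4
Op 10: F1 acks idx 1 -> match: F0=4 F1=2; commitIndex=4
Op 11: F1 acks idx 2 -> match: F0=4 F1=2; commitIndex=4
Op 12: F1 acks idx 2 -> match: F0=4 F1=2; commitIndex=4

Answer: 2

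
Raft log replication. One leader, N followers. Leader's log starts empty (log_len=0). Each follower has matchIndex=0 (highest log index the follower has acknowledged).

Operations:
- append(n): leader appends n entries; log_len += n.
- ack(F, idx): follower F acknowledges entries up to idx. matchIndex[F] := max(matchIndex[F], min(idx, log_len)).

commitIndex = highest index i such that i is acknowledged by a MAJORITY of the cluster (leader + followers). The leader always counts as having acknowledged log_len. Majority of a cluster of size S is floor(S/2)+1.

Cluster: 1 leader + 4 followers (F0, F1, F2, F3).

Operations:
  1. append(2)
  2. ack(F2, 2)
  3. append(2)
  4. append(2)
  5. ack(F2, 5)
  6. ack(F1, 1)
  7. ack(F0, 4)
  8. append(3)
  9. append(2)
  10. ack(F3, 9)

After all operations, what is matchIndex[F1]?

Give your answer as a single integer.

Op 1: append 2 -> log_len=2
Op 2: F2 acks idx 2 -> match: F0=0 F1=0 F2=2 F3=0; commitIndex=0
Op 3: append 2 -> log_len=4
Op 4: append 2 -> log_len=6
Op 5: F2 acks idx 5 -> match: F0=0 F1=0 F2=5 F3=0; commitIndex=0
Op 6: F1 acks idx 1 -> match: F0=0 F1=1 F2=5 F3=0; commitIndex=1
Op 7: F0 acks idx 4 -> match: F0=4 F1=1 F2=5 F3=0; commitIndex=4
Op 8: append 3 -> log_len=9
Op 9: append 2 -> log_len=11
Op 10: F3 acks idx 9 -> match: F0=4 F1=1 F2=5 F3=9; commitIndex=5

Answer: 1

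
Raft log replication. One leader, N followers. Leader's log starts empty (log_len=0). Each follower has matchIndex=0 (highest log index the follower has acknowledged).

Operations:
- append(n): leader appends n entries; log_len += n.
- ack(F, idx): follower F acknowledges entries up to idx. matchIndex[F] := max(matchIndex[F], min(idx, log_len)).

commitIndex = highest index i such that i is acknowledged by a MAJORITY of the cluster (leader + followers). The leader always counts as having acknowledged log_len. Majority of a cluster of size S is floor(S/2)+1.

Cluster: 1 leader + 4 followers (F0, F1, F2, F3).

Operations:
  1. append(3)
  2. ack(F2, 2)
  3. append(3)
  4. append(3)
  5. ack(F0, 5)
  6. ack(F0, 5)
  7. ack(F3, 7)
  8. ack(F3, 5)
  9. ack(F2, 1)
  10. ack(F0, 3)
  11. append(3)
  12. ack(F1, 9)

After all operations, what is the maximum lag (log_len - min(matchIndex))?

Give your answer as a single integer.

Answer: 10

Derivation:
Op 1: append 3 -> log_len=3
Op 2: F2 acks idx 2 -> match: F0=0 F1=0 F2=2 F3=0; commitIndex=0
Op 3: append 3 -> log_len=6
Op 4: append 3 -> log_len=9
Op 5: F0 acks idx 5 -> match: F0=5 F1=0 F2=2 F3=0; commitIndex=2
Op 6: F0 acks idx 5 -> match: F0=5 F1=0 F2=2 F3=0; commitIndex=2
Op 7: F3 acks idx 7 -> match: F0=5 F1=0 F2=2 F3=7; commitIndex=5
Op 8: F3 acks idx 5 -> match: F0=5 F1=0 F2=2 F3=7; commitIndex=5
Op 9: F2 acks idx 1 -> match: F0=5 F1=0 F2=2 F3=7; commitIndex=5
Op 10: F0 acks idx 3 -> match: F0=5 F1=0 F2=2 F3=7; commitIndex=5
Op 11: append 3 -> log_len=12
Op 12: F1 acks idx 9 -> match: F0=5 F1=9 F2=2 F3=7; commitIndex=7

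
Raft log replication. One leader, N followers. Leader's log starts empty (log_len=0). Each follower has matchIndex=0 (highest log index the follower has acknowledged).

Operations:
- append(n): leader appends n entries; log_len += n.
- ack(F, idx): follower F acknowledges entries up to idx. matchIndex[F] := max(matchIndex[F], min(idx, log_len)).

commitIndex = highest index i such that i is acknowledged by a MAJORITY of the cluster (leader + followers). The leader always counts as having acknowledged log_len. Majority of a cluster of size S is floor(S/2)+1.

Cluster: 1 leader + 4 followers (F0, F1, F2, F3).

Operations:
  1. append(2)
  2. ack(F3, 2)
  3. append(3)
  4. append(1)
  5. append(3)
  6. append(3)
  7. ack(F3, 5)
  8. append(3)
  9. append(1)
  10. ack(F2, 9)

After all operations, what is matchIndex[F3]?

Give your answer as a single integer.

Op 1: append 2 -> log_len=2
Op 2: F3 acks idx 2 -> match: F0=0 F1=0 F2=0 F3=2; commitIndex=0
Op 3: append 3 -> log_len=5
Op 4: append 1 -> log_len=6
Op 5: append 3 -> log_len=9
Op 6: append 3 -> log_len=12
Op 7: F3 acks idx 5 -> match: F0=0 F1=0 F2=0 F3=5; commitIndex=0
Op 8: append 3 -> log_len=15
Op 9: append 1 -> log_len=16
Op 10: F2 acks idx 9 -> match: F0=0 F1=0 F2=9 F3=5; commitIndex=5

Answer: 5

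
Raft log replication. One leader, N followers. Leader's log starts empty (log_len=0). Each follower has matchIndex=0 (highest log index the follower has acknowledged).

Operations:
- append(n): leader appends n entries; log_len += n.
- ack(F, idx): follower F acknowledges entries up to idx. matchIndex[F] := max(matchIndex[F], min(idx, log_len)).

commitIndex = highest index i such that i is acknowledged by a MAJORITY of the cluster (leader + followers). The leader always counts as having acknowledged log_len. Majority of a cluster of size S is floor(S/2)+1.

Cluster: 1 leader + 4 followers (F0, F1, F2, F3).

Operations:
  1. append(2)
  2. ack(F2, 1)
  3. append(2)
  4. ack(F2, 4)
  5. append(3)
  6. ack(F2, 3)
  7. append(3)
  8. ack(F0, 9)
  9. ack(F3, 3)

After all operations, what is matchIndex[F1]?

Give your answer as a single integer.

Answer: 0

Derivation:
Op 1: append 2 -> log_len=2
Op 2: F2 acks idx 1 -> match: F0=0 F1=0 F2=1 F3=0; commitIndex=0
Op 3: append 2 -> log_len=4
Op 4: F2 acks idx 4 -> match: F0=0 F1=0 F2=4 F3=0; commitIndex=0
Op 5: append 3 -> log_len=7
Op 6: F2 acks idx 3 -> match: F0=0 F1=0 F2=4 F3=0; commitIndex=0
Op 7: append 3 -> log_len=10
Op 8: F0 acks idx 9 -> match: F0=9 F1=0 F2=4 F3=0; commitIndex=4
Op 9: F3 acks idx 3 -> match: F0=9 F1=0 F2=4 F3=3; commitIndex=4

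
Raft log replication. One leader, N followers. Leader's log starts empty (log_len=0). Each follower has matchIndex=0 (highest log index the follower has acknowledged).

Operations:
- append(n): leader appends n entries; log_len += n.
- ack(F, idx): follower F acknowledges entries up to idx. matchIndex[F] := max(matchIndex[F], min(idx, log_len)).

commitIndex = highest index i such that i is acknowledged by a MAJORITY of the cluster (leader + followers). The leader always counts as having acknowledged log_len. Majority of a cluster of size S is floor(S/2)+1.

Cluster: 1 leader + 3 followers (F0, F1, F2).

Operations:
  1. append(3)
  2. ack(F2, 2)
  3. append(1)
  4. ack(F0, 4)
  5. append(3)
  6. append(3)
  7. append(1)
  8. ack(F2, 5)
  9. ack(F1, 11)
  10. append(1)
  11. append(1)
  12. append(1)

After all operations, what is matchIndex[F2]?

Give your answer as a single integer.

Answer: 5

Derivation:
Op 1: append 3 -> log_len=3
Op 2: F2 acks idx 2 -> match: F0=0 F1=0 F2=2; commitIndex=0
Op 3: append 1 -> log_len=4
Op 4: F0 acks idx 4 -> match: F0=4 F1=0 F2=2; commitIndex=2
Op 5: append 3 -> log_len=7
Op 6: append 3 -> log_len=10
Op 7: append 1 -> log_len=11
Op 8: F2 acks idx 5 -> match: F0=4 F1=0 F2=5; commitIndex=4
Op 9: F1 acks idx 11 -> match: F0=4 F1=11 F2=5; commitIndex=5
Op 10: append 1 -> log_len=12
Op 11: append 1 -> log_len=13
Op 12: append 1 -> log_len=14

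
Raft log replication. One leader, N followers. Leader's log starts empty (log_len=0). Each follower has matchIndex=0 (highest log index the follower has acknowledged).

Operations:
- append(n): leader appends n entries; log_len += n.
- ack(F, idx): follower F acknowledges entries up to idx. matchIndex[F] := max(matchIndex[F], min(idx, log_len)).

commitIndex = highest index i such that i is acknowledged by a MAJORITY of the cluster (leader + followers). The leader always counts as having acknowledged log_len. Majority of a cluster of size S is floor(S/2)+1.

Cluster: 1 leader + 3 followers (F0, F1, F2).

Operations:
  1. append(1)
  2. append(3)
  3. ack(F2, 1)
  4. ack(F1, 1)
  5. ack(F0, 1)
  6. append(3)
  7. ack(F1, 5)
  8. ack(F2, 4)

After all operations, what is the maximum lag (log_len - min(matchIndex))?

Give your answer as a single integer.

Op 1: append 1 -> log_len=1
Op 2: append 3 -> log_len=4
Op 3: F2 acks idx 1 -> match: F0=0 F1=0 F2=1; commitIndex=0
Op 4: F1 acks idx 1 -> match: F0=0 F1=1 F2=1; commitIndex=1
Op 5: F0 acks idx 1 -> match: F0=1 F1=1 F2=1; commitIndex=1
Op 6: append 3 -> log_len=7
Op 7: F1 acks idx 5 -> match: F0=1 F1=5 F2=1; commitIndex=1
Op 8: F2 acks idx 4 -> match: F0=1 F1=5 F2=4; commitIndex=4

Answer: 6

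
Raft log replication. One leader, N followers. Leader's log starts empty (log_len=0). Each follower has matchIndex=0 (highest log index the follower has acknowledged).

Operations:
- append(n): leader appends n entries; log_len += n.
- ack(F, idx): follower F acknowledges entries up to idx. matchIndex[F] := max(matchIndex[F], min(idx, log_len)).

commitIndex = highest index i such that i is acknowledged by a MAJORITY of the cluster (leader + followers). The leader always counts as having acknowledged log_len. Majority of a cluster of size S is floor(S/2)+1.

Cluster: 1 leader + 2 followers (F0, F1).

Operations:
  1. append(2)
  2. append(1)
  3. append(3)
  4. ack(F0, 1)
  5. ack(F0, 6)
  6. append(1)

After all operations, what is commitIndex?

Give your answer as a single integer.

Answer: 6

Derivation:
Op 1: append 2 -> log_len=2
Op 2: append 1 -> log_len=3
Op 3: append 3 -> log_len=6
Op 4: F0 acks idx 1 -> match: F0=1 F1=0; commitIndex=1
Op 5: F0 acks idx 6 -> match: F0=6 F1=0; commitIndex=6
Op 6: append 1 -> log_len=7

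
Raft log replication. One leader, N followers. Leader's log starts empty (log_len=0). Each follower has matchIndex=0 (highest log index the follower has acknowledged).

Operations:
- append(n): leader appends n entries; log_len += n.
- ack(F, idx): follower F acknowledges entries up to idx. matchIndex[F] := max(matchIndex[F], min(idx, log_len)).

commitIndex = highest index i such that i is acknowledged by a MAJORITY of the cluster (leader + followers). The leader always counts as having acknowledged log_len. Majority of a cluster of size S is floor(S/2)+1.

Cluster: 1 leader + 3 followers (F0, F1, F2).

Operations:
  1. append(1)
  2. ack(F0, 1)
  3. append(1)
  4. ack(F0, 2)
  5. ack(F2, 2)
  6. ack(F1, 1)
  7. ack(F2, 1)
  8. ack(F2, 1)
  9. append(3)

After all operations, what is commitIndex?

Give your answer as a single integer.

Op 1: append 1 -> log_len=1
Op 2: F0 acks idx 1 -> match: F0=1 F1=0 F2=0; commitIndex=0
Op 3: append 1 -> log_len=2
Op 4: F0 acks idx 2 -> match: F0=2 F1=0 F2=0; commitIndex=0
Op 5: F2 acks idx 2 -> match: F0=2 F1=0 F2=2; commitIndex=2
Op 6: F1 acks idx 1 -> match: F0=2 F1=1 F2=2; commitIndex=2
Op 7: F2 acks idx 1 -> match: F0=2 F1=1 F2=2; commitIndex=2
Op 8: F2 acks idx 1 -> match: F0=2 F1=1 F2=2; commitIndex=2
Op 9: append 3 -> log_len=5

Answer: 2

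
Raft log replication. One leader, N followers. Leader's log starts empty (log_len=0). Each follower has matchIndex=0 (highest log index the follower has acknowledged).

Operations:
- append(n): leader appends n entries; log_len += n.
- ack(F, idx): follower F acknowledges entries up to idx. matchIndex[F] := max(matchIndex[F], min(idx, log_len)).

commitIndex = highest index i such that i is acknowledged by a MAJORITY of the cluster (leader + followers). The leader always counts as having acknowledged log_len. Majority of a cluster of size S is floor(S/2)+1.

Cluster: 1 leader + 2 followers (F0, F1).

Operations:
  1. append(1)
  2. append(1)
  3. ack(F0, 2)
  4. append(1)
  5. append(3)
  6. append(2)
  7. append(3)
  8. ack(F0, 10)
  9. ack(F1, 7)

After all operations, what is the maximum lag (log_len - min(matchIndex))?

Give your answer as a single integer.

Op 1: append 1 -> log_len=1
Op 2: append 1 -> log_len=2
Op 3: F0 acks idx 2 -> match: F0=2 F1=0; commitIndex=2
Op 4: append 1 -> log_len=3
Op 5: append 3 -> log_len=6
Op 6: append 2 -> log_len=8
Op 7: append 3 -> log_len=11
Op 8: F0 acks idx 10 -> match: F0=10 F1=0; commitIndex=10
Op 9: F1 acks idx 7 -> match: F0=10 F1=7; commitIndex=10

Answer: 4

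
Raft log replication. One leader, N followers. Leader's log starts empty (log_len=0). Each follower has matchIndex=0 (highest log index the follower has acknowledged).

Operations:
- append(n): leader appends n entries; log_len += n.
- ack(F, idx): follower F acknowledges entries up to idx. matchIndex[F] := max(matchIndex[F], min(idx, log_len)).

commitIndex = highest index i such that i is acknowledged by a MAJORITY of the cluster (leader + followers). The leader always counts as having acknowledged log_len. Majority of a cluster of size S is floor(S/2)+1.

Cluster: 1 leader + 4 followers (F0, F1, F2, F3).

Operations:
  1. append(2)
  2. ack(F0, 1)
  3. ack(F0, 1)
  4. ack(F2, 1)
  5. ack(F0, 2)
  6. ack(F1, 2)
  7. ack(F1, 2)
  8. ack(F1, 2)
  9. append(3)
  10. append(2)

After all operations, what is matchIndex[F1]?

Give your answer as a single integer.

Op 1: append 2 -> log_len=2
Op 2: F0 acks idx 1 -> match: F0=1 F1=0 F2=0 F3=0; commitIndex=0
Op 3: F0 acks idx 1 -> match: F0=1 F1=0 F2=0 F3=0; commitIndex=0
Op 4: F2 acks idx 1 -> match: F0=1 F1=0 F2=1 F3=0; commitIndex=1
Op 5: F0 acks idx 2 -> match: F0=2 F1=0 F2=1 F3=0; commitIndex=1
Op 6: F1 acks idx 2 -> match: F0=2 F1=2 F2=1 F3=0; commitIndex=2
Op 7: F1 acks idx 2 -> match: F0=2 F1=2 F2=1 F3=0; commitIndex=2
Op 8: F1 acks idx 2 -> match: F0=2 F1=2 F2=1 F3=0; commitIndex=2
Op 9: append 3 -> log_len=5
Op 10: append 2 -> log_len=7

Answer: 2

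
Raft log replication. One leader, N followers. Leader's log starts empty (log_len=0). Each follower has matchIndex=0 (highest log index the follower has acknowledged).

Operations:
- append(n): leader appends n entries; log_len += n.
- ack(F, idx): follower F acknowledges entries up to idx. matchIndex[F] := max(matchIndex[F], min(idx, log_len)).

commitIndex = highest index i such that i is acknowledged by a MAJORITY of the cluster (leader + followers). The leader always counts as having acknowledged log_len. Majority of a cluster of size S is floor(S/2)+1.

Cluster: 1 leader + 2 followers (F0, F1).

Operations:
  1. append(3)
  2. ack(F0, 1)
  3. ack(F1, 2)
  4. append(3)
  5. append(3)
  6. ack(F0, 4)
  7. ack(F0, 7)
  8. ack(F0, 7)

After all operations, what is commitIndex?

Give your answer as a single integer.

Op 1: append 3 -> log_len=3
Op 2: F0 acks idx 1 -> match: F0=1 F1=0; commitIndex=1
Op 3: F1 acks idx 2 -> match: F0=1 F1=2; commitIndex=2
Op 4: append 3 -> log_len=6
Op 5: append 3 -> log_len=9
Op 6: F0 acks idx 4 -> match: F0=4 F1=2; commitIndex=4
Op 7: F0 acks idx 7 -> match: F0=7 F1=2; commitIndex=7
Op 8: F0 acks idx 7 -> match: F0=7 F1=2; commitIndex=7

Answer: 7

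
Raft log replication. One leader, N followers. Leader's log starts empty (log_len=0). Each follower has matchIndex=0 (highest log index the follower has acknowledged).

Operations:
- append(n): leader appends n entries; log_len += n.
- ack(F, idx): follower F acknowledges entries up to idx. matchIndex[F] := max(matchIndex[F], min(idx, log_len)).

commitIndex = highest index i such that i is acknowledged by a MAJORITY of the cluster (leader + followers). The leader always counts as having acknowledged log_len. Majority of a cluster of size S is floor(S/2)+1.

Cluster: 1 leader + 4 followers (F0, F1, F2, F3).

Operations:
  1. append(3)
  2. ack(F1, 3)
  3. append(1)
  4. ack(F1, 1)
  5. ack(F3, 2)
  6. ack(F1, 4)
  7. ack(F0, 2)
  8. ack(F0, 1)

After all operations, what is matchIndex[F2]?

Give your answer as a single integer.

Op 1: append 3 -> log_len=3
Op 2: F1 acks idx 3 -> match: F0=0 F1=3 F2=0 F3=0; commitIndex=0
Op 3: append 1 -> log_len=4
Op 4: F1 acks idx 1 -> match: F0=0 F1=3 F2=0 F3=0; commitIndex=0
Op 5: F3 acks idx 2 -> match: F0=0 F1=3 F2=0 F3=2; commitIndex=2
Op 6: F1 acks idx 4 -> match: F0=0 F1=4 F2=0 F3=2; commitIndex=2
Op 7: F0 acks idx 2 -> match: F0=2 F1=4 F2=0 F3=2; commitIndex=2
Op 8: F0 acks idx 1 -> match: F0=2 F1=4 F2=0 F3=2; commitIndex=2

Answer: 0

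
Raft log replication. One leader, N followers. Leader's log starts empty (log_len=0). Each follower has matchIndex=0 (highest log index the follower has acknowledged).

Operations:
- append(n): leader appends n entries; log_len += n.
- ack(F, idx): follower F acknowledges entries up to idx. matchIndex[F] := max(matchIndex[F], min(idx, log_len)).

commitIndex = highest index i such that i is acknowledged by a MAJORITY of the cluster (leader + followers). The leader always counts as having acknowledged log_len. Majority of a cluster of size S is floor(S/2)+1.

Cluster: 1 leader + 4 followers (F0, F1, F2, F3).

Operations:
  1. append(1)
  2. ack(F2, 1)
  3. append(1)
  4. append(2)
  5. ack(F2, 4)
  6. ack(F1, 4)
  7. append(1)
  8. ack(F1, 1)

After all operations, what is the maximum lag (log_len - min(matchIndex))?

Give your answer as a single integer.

Answer: 5

Derivation:
Op 1: append 1 -> log_len=1
Op 2: F2 acks idx 1 -> match: F0=0 F1=0 F2=1 F3=0; commitIndex=0
Op 3: append 1 -> log_len=2
Op 4: append 2 -> log_len=4
Op 5: F2 acks idx 4 -> match: F0=0 F1=0 F2=4 F3=0; commitIndex=0
Op 6: F1 acks idx 4 -> match: F0=0 F1=4 F2=4 F3=0; commitIndex=4
Op 7: append 1 -> log_len=5
Op 8: F1 acks idx 1 -> match: F0=0 F1=4 F2=4 F3=0; commitIndex=4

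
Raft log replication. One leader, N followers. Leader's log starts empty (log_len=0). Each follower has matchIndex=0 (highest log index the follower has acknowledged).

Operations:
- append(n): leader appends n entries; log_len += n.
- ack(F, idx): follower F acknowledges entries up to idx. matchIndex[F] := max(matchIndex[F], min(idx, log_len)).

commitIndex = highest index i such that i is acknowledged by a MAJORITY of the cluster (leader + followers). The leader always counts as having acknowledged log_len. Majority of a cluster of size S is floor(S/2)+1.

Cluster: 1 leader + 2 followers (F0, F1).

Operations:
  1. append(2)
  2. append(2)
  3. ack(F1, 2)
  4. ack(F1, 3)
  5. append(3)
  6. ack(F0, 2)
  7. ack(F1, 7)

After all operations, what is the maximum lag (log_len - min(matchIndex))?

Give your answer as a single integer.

Op 1: append 2 -> log_len=2
Op 2: append 2 -> log_len=4
Op 3: F1 acks idx 2 -> match: F0=0 F1=2; commitIndex=2
Op 4: F1 acks idx 3 -> match: F0=0 F1=3; commitIndex=3
Op 5: append 3 -> log_len=7
Op 6: F0 acks idx 2 -> match: F0=2 F1=3; commitIndex=3
Op 7: F1 acks idx 7 -> match: F0=2 F1=7; commitIndex=7

Answer: 5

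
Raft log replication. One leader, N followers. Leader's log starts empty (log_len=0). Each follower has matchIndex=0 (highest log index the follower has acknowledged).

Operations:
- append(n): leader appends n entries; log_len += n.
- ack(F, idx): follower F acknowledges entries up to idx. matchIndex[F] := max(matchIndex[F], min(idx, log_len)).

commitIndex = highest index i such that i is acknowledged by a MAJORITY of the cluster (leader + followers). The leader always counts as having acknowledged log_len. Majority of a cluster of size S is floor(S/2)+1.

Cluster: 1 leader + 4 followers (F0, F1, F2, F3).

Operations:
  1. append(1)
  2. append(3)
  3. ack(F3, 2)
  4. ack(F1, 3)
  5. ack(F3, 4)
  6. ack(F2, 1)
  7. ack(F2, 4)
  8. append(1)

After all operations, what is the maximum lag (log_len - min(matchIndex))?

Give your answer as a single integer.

Answer: 5

Derivation:
Op 1: append 1 -> log_len=1
Op 2: append 3 -> log_len=4
Op 3: F3 acks idx 2 -> match: F0=0 F1=0 F2=0 F3=2; commitIndex=0
Op 4: F1 acks idx 3 -> match: F0=0 F1=3 F2=0 F3=2; commitIndex=2
Op 5: F3 acks idx 4 -> match: F0=0 F1=3 F2=0 F3=4; commitIndex=3
Op 6: F2 acks idx 1 -> match: F0=0 F1=3 F2=1 F3=4; commitIndex=3
Op 7: F2 acks idx 4 -> match: F0=0 F1=3 F2=4 F3=4; commitIndex=4
Op 8: append 1 -> log_len=5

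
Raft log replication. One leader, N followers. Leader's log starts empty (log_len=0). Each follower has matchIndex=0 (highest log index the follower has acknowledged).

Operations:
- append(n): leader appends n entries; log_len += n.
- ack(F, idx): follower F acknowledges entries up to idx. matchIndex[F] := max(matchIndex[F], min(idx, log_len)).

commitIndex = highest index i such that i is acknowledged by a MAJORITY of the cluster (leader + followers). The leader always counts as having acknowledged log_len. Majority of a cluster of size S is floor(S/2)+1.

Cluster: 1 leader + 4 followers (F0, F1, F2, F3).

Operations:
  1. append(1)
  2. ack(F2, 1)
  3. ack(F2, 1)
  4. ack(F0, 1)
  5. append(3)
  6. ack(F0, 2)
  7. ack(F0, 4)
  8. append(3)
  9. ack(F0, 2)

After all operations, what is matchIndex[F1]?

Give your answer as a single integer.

Answer: 0

Derivation:
Op 1: append 1 -> log_len=1
Op 2: F2 acks idx 1 -> match: F0=0 F1=0 F2=1 F3=0; commitIndex=0
Op 3: F2 acks idx 1 -> match: F0=0 F1=0 F2=1 F3=0; commitIndex=0
Op 4: F0 acks idx 1 -> match: F0=1 F1=0 F2=1 F3=0; commitIndex=1
Op 5: append 3 -> log_len=4
Op 6: F0 acks idx 2 -> match: F0=2 F1=0 F2=1 F3=0; commitIndex=1
Op 7: F0 acks idx 4 -> match: F0=4 F1=0 F2=1 F3=0; commitIndex=1
Op 8: append 3 -> log_len=7
Op 9: F0 acks idx 2 -> match: F0=4 F1=0 F2=1 F3=0; commitIndex=1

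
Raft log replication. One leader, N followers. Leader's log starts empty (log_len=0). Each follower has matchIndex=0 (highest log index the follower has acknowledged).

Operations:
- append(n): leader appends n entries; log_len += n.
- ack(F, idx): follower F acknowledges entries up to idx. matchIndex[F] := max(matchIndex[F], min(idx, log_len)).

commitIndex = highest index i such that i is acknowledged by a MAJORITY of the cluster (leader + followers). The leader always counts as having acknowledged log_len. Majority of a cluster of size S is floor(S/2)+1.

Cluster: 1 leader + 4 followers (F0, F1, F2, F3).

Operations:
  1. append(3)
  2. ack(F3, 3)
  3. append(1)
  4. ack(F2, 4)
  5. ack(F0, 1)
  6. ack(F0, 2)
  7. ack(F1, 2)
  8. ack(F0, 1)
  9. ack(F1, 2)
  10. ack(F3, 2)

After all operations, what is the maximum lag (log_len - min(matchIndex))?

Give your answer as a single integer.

Answer: 2

Derivation:
Op 1: append 3 -> log_len=3
Op 2: F3 acks idx 3 -> match: F0=0 F1=0 F2=0 F3=3; commitIndex=0
Op 3: append 1 -> log_len=4
Op 4: F2 acks idx 4 -> match: F0=0 F1=0 F2=4 F3=3; commitIndex=3
Op 5: F0 acks idx 1 -> match: F0=1 F1=0 F2=4 F3=3; commitIndex=3
Op 6: F0 acks idx 2 -> match: F0=2 F1=0 F2=4 F3=3; commitIndex=3
Op 7: F1 acks idx 2 -> match: F0=2 F1=2 F2=4 F3=3; commitIndex=3
Op 8: F0 acks idx 1 -> match: F0=2 F1=2 F2=4 F3=3; commitIndex=3
Op 9: F1 acks idx 2 -> match: F0=2 F1=2 F2=4 F3=3; commitIndex=3
Op 10: F3 acks idx 2 -> match: F0=2 F1=2 F2=4 F3=3; commitIndex=3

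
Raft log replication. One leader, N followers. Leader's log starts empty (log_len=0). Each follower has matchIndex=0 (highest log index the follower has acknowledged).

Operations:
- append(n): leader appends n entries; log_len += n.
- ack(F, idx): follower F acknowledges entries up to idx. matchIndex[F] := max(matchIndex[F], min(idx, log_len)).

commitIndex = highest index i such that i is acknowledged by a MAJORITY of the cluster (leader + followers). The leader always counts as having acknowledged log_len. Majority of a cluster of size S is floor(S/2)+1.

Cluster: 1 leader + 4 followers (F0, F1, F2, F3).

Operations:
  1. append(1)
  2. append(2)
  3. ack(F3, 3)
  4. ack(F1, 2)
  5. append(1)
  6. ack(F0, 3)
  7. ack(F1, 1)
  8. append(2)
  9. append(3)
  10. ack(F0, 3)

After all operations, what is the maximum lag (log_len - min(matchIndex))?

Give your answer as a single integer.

Answer: 9

Derivation:
Op 1: append 1 -> log_len=1
Op 2: append 2 -> log_len=3
Op 3: F3 acks idx 3 -> match: F0=0 F1=0 F2=0 F3=3; commitIndex=0
Op 4: F1 acks idx 2 -> match: F0=0 F1=2 F2=0 F3=3; commitIndex=2
Op 5: append 1 -> log_len=4
Op 6: F0 acks idx 3 -> match: F0=3 F1=2 F2=0 F3=3; commitIndex=3
Op 7: F1 acks idx 1 -> match: F0=3 F1=2 F2=0 F3=3; commitIndex=3
Op 8: append 2 -> log_len=6
Op 9: append 3 -> log_len=9
Op 10: F0 acks idx 3 -> match: F0=3 F1=2 F2=0 F3=3; commitIndex=3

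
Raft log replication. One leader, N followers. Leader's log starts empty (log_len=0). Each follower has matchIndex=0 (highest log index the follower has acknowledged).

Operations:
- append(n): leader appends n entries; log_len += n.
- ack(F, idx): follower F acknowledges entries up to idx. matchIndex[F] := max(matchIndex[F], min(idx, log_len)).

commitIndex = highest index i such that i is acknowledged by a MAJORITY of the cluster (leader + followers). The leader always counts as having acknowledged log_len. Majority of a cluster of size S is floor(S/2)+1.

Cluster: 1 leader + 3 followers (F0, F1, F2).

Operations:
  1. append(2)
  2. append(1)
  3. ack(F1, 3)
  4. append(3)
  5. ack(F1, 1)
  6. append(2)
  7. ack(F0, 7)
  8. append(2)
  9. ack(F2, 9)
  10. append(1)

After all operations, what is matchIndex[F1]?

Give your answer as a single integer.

Answer: 3

Derivation:
Op 1: append 2 -> log_len=2
Op 2: append 1 -> log_len=3
Op 3: F1 acks idx 3 -> match: F0=0 F1=3 F2=0; commitIndex=0
Op 4: append 3 -> log_len=6
Op 5: F1 acks idx 1 -> match: F0=0 F1=3 F2=0; commitIndex=0
Op 6: append 2 -> log_len=8
Op 7: F0 acks idx 7 -> match: F0=7 F1=3 F2=0; commitIndex=3
Op 8: append 2 -> log_len=10
Op 9: F2 acks idx 9 -> match: F0=7 F1=3 F2=9; commitIndex=7
Op 10: append 1 -> log_len=11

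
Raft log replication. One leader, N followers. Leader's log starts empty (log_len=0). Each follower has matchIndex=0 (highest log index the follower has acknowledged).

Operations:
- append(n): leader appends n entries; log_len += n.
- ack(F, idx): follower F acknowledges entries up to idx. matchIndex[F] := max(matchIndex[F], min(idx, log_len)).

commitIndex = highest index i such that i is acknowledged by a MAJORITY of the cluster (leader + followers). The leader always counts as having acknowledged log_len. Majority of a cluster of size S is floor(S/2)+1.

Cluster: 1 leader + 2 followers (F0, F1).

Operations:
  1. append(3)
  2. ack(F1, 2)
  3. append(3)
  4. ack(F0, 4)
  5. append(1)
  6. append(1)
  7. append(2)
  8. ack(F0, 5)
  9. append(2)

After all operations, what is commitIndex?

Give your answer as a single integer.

Answer: 5

Derivation:
Op 1: append 3 -> log_len=3
Op 2: F1 acks idx 2 -> match: F0=0 F1=2; commitIndex=2
Op 3: append 3 -> log_len=6
Op 4: F0 acks idx 4 -> match: F0=4 F1=2; commitIndex=4
Op 5: append 1 -> log_len=7
Op 6: append 1 -> log_len=8
Op 7: append 2 -> log_len=10
Op 8: F0 acks idx 5 -> match: F0=5 F1=2; commitIndex=5
Op 9: append 2 -> log_len=12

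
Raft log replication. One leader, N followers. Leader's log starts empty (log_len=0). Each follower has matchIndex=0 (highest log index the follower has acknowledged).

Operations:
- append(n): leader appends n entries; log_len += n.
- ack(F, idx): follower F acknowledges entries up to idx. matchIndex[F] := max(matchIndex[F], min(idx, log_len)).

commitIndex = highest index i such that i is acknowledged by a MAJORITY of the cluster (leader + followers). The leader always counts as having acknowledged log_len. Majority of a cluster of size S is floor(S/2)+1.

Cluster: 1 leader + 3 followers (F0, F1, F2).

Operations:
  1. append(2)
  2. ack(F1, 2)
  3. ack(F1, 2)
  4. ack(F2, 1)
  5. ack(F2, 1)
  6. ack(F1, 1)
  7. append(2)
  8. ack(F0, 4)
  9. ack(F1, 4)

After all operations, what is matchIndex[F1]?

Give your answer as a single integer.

Op 1: append 2 -> log_len=2
Op 2: F1 acks idx 2 -> match: F0=0 F1=2 F2=0; commitIndex=0
Op 3: F1 acks idx 2 -> match: F0=0 F1=2 F2=0; commitIndex=0
Op 4: F2 acks idx 1 -> match: F0=0 F1=2 F2=1; commitIndex=1
Op 5: F2 acks idx 1 -> match: F0=0 F1=2 F2=1; commitIndex=1
Op 6: F1 acks idx 1 -> match: F0=0 F1=2 F2=1; commitIndex=1
Op 7: append 2 -> log_len=4
Op 8: F0 acks idx 4 -> match: F0=4 F1=2 F2=1; commitIndex=2
Op 9: F1 acks idx 4 -> match: F0=4 F1=4 F2=1; commitIndex=4

Answer: 4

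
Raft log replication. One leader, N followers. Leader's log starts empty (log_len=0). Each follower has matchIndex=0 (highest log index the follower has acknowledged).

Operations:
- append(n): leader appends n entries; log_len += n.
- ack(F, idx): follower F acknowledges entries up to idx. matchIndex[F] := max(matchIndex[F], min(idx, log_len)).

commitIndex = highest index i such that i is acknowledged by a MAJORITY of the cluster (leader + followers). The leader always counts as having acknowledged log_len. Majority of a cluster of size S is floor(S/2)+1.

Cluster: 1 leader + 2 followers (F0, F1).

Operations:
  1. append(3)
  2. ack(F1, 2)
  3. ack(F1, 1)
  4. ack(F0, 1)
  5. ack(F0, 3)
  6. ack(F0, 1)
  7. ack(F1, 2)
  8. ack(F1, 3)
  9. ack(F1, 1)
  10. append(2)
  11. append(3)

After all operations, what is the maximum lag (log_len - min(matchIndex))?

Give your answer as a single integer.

Answer: 5

Derivation:
Op 1: append 3 -> log_len=3
Op 2: F1 acks idx 2 -> match: F0=0 F1=2; commitIndex=2
Op 3: F1 acks idx 1 -> match: F0=0 F1=2; commitIndex=2
Op 4: F0 acks idx 1 -> match: F0=1 F1=2; commitIndex=2
Op 5: F0 acks idx 3 -> match: F0=3 F1=2; commitIndex=3
Op 6: F0 acks idx 1 -> match: F0=3 F1=2; commitIndex=3
Op 7: F1 acks idx 2 -> match: F0=3 F1=2; commitIndex=3
Op 8: F1 acks idx 3 -> match: F0=3 F1=3; commitIndex=3
Op 9: F1 acks idx 1 -> match: F0=3 F1=3; commitIndex=3
Op 10: append 2 -> log_len=5
Op 11: append 3 -> log_len=8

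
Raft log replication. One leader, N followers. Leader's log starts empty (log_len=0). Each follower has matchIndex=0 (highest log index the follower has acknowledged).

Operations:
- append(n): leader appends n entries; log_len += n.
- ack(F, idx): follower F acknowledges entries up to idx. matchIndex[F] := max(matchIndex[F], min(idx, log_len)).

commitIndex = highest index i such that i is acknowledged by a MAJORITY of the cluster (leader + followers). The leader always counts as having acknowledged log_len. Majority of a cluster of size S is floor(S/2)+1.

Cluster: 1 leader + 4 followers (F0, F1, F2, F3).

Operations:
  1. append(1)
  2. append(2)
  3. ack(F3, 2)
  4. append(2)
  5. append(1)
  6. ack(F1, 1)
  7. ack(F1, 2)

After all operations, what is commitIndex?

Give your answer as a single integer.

Op 1: append 1 -> log_len=1
Op 2: append 2 -> log_len=3
Op 3: F3 acks idx 2 -> match: F0=0 F1=0 F2=0 F3=2; commitIndex=0
Op 4: append 2 -> log_len=5
Op 5: append 1 -> log_len=6
Op 6: F1 acks idx 1 -> match: F0=0 F1=1 F2=0 F3=2; commitIndex=1
Op 7: F1 acks idx 2 -> match: F0=0 F1=2 F2=0 F3=2; commitIndex=2

Answer: 2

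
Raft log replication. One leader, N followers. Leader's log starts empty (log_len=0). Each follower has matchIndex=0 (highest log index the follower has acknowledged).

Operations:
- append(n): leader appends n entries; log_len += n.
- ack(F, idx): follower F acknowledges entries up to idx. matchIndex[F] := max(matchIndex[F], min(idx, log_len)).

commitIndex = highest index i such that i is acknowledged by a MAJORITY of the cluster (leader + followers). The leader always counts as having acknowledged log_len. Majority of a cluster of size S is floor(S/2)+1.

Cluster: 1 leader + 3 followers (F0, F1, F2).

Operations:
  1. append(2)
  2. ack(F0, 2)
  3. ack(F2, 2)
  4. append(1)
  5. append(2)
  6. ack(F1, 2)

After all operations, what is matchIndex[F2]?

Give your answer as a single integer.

Answer: 2

Derivation:
Op 1: append 2 -> log_len=2
Op 2: F0 acks idx 2 -> match: F0=2 F1=0 F2=0; commitIndex=0
Op 3: F2 acks idx 2 -> match: F0=2 F1=0 F2=2; commitIndex=2
Op 4: append 1 -> log_len=3
Op 5: append 2 -> log_len=5
Op 6: F1 acks idx 2 -> match: F0=2 F1=2 F2=2; commitIndex=2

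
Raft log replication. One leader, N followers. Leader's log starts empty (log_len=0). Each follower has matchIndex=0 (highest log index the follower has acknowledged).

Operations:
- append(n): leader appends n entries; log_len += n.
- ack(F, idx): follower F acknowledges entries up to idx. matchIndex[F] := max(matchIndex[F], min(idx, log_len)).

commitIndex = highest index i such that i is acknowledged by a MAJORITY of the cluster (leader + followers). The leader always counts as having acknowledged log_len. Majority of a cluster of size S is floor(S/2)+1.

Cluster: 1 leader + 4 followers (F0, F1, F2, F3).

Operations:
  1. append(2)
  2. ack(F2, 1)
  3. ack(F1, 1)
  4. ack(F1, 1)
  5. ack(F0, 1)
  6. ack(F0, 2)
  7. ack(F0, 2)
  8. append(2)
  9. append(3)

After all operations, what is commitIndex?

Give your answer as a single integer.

Op 1: append 2 -> log_len=2
Op 2: F2 acks idx 1 -> match: F0=0 F1=0 F2=1 F3=0; commitIndex=0
Op 3: F1 acks idx 1 -> match: F0=0 F1=1 F2=1 F3=0; commitIndex=1
Op 4: F1 acks idx 1 -> match: F0=0 F1=1 F2=1 F3=0; commitIndex=1
Op 5: F0 acks idx 1 -> match: F0=1 F1=1 F2=1 F3=0; commitIndex=1
Op 6: F0 acks idx 2 -> match: F0=2 F1=1 F2=1 F3=0; commitIndex=1
Op 7: F0 acks idx 2 -> match: F0=2 F1=1 F2=1 F3=0; commitIndex=1
Op 8: append 2 -> log_len=4
Op 9: append 3 -> log_len=7

Answer: 1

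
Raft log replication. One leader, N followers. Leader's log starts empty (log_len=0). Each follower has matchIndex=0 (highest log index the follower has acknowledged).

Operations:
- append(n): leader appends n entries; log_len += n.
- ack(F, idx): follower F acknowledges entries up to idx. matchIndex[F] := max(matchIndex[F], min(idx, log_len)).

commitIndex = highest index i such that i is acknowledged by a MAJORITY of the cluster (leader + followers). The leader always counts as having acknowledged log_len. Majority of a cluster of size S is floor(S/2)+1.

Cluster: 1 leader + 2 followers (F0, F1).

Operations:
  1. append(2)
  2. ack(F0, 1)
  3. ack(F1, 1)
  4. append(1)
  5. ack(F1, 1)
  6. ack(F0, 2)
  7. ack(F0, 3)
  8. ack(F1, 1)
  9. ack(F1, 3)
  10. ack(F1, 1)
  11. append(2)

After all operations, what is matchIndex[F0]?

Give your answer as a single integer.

Answer: 3

Derivation:
Op 1: append 2 -> log_len=2
Op 2: F0 acks idx 1 -> match: F0=1 F1=0; commitIndex=1
Op 3: F1 acks idx 1 -> match: F0=1 F1=1; commitIndex=1
Op 4: append 1 -> log_len=3
Op 5: F1 acks idx 1 -> match: F0=1 F1=1; commitIndex=1
Op 6: F0 acks idx 2 -> match: F0=2 F1=1; commitIndex=2
Op 7: F0 acks idx 3 -> match: F0=3 F1=1; commitIndex=3
Op 8: F1 acks idx 1 -> match: F0=3 F1=1; commitIndex=3
Op 9: F1 acks idx 3 -> match: F0=3 F1=3; commitIndex=3
Op 10: F1 acks idx 1 -> match: F0=3 F1=3; commitIndex=3
Op 11: append 2 -> log_len=5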